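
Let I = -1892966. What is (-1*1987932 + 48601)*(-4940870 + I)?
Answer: 13253070003716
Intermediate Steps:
(-1*1987932 + 48601)*(-4940870 + I) = (-1*1987932 + 48601)*(-4940870 - 1892966) = (-1987932 + 48601)*(-6833836) = -1939331*(-6833836) = 13253070003716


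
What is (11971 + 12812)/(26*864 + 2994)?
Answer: 8261/8486 ≈ 0.97349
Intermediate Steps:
(11971 + 12812)/(26*864 + 2994) = 24783/(22464 + 2994) = 24783/25458 = 24783*(1/25458) = 8261/8486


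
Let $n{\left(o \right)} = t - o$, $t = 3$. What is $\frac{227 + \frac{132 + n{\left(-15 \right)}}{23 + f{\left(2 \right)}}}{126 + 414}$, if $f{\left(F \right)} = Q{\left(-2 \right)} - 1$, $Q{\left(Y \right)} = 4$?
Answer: $\frac{1513}{3510} \approx 0.43105$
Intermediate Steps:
$f{\left(F \right)} = 3$ ($f{\left(F \right)} = 4 - 1 = 3$)
$n{\left(o \right)} = 3 - o$
$\frac{227 + \frac{132 + n{\left(-15 \right)}}{23 + f{\left(2 \right)}}}{126 + 414} = \frac{227 + \frac{132 + \left(3 - -15\right)}{23 + 3}}{126 + 414} = \frac{227 + \frac{132 + \left(3 + 15\right)}{26}}{540} = \left(227 + \left(132 + 18\right) \frac{1}{26}\right) \frac{1}{540} = \left(227 + 150 \cdot \frac{1}{26}\right) \frac{1}{540} = \left(227 + \frac{75}{13}\right) \frac{1}{540} = \frac{3026}{13} \cdot \frac{1}{540} = \frac{1513}{3510}$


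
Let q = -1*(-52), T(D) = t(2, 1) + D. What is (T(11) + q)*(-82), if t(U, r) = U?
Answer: -5330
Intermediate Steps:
T(D) = 2 + D
q = 52
(T(11) + q)*(-82) = ((2 + 11) + 52)*(-82) = (13 + 52)*(-82) = 65*(-82) = -5330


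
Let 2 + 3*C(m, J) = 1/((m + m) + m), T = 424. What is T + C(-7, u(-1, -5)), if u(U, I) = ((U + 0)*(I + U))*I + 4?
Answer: 26669/63 ≈ 423.32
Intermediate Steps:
u(U, I) = 4 + I*U*(I + U) (u(U, I) = (U*(I + U))*I + 4 = I*U*(I + U) + 4 = 4 + I*U*(I + U))
C(m, J) = -⅔ + 1/(9*m) (C(m, J) = -⅔ + 1/(3*((m + m) + m)) = -⅔ + 1/(3*(2*m + m)) = -⅔ + 1/(3*((3*m))) = -⅔ + (1/(3*m))/3 = -⅔ + 1/(9*m))
T + C(-7, u(-1, -5)) = 424 + (⅑)*(1 - 6*(-7))/(-7) = 424 + (⅑)*(-⅐)*(1 + 42) = 424 + (⅑)*(-⅐)*43 = 424 - 43/63 = 26669/63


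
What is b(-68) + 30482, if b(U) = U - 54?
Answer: 30360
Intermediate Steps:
b(U) = -54 + U
b(-68) + 30482 = (-54 - 68) + 30482 = -122 + 30482 = 30360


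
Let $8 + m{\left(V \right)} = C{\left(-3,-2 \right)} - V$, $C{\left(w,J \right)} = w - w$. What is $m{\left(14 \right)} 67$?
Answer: $-1474$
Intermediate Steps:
$C{\left(w,J \right)} = 0$
$m{\left(V \right)} = -8 - V$ ($m{\left(V \right)} = -8 + \left(0 - V\right) = -8 - V$)
$m{\left(14 \right)} 67 = \left(-8 - 14\right) 67 = \left(-22\right) 67 = -1474$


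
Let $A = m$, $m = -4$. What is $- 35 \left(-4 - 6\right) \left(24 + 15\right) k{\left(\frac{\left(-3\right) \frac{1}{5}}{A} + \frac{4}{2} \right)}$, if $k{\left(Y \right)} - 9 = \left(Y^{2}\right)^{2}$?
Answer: $\frac{1326452673}{3200} \approx 4.1452 \cdot 10^{5}$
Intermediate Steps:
$A = -4$
$k{\left(Y \right)} = 9 + Y^{4}$ ($k{\left(Y \right)} = 9 + \left(Y^{2}\right)^{2} = 9 + Y^{4}$)
$- 35 \left(-4 - 6\right) \left(24 + 15\right) k{\left(\frac{\left(-3\right) \frac{1}{5}}{A} + \frac{4}{2} \right)} = - 35 \left(-4 - 6\right) \left(24 + 15\right) \left(9 + \left(\frac{\left(-3\right) \frac{1}{5}}{-4} + \frac{4}{2}\right)^{4}\right) = - 35 \left(\left(-10\right) 39\right) \left(9 + \left(\left(-3\right) \frac{1}{5} \left(- \frac{1}{4}\right) + 4 \cdot \frac{1}{2}\right)^{4}\right) = \left(-35\right) \left(-390\right) \left(9 + \left(\left(- \frac{3}{5}\right) \left(- \frac{1}{4}\right) + 2\right)^{4}\right) = 13650 \left(9 + \left(\frac{3}{20} + 2\right)^{4}\right) = 13650 \left(9 + \left(\frac{43}{20}\right)^{4}\right) = 13650 \left(9 + \frac{3418801}{160000}\right) = 13650 \cdot \frac{4858801}{160000} = \frac{1326452673}{3200}$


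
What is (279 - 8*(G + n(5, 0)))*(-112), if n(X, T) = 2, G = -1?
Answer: -30352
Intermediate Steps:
(279 - 8*(G + n(5, 0)))*(-112) = (279 - 8*(-1 + 2))*(-112) = (279 - 8*1)*(-112) = (279 - 8)*(-112) = 271*(-112) = -30352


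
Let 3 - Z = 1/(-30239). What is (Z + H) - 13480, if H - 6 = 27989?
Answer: 439009803/30239 ≈ 14518.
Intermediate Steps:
H = 27995 (H = 6 + 27989 = 27995)
Z = 90718/30239 (Z = 3 - 1/(-30239) = 3 - 1*(-1/30239) = 3 + 1/30239 = 90718/30239 ≈ 3.0000)
(Z + H) - 13480 = (90718/30239 + 27995) - 13480 = 846631523/30239 - 13480 = 439009803/30239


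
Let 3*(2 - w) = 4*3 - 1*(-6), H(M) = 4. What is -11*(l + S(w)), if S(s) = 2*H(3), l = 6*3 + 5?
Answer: -341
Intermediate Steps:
w = -4 (w = 2 - (4*3 - 1*(-6))/3 = 2 - (12 + 6)/3 = 2 - ⅓*18 = 2 - 6 = -4)
l = 23 (l = 18 + 5 = 23)
S(s) = 8 (S(s) = 2*4 = 8)
-11*(l + S(w)) = -11*(23 + 8) = -11*31 = -341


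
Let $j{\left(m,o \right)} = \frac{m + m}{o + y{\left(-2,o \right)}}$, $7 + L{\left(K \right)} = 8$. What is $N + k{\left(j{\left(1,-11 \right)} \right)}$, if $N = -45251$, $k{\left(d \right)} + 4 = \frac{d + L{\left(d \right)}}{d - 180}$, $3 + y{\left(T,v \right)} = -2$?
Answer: $- \frac{65212462}{1441} \approx -45255.0$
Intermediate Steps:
$L{\left(K \right)} = 1$ ($L{\left(K \right)} = -7 + 8 = 1$)
$y{\left(T,v \right)} = -5$ ($y{\left(T,v \right)} = -3 - 2 = -5$)
$j{\left(m,o \right)} = \frac{2 m}{-5 + o}$ ($j{\left(m,o \right)} = \frac{m + m}{o - 5} = \frac{2 m}{-5 + o}$)
$k{\left(d \right)} = -4 + \frac{1 + d}{-180 + d}$ ($k{\left(d \right)} = -4 + \frac{d + 1}{d - 180} = -4 + \frac{1 + d}{-180 + d}$)
$N + k{\left(j{\left(1,-11 \right)} \right)} = -45251 + \frac{721 - 3 \cdot 2 \cdot 1 \frac{1}{-5 - 11}}{-180 + 2 \cdot 1 \frac{1}{-5 - 11}} = -45251 + \frac{721 - 3 \cdot 2 \cdot 1 \frac{1}{-16}}{-180 + 2 \cdot 1 \frac{1}{-16}} = -45251 + \frac{721 - 3 \cdot 2 \cdot 1 \left(- \frac{1}{16}\right)}{-180 + 2 \cdot 1 \left(- \frac{1}{16}\right)} = -45251 + \frac{721 - - \frac{3}{8}}{-180 - \frac{1}{8}} = -45251 + \frac{721 + \frac{3}{8}}{- \frac{1441}{8}} = -45251 - \frac{5771}{1441} = - \frac{65212462}{1441}$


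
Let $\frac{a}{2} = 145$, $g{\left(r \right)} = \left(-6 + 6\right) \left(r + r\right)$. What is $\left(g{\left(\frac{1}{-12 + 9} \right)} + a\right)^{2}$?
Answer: $84100$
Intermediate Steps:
$g{\left(r \right)} = 0$ ($g{\left(r \right)} = 0 \cdot 2 r = 0$)
$a = 290$ ($a = 2 \cdot 145 = 290$)
$\left(g{\left(\frac{1}{-12 + 9} \right)} + a\right)^{2} = \left(0 + 290\right)^{2} = 290^{2} = 84100$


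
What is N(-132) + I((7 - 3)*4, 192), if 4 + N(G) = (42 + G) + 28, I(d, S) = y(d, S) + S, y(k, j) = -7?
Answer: 119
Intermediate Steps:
I(d, S) = -7 + S
N(G) = 66 + G (N(G) = -4 + ((42 + G) + 28) = -4 + (70 + G) = 66 + G)
N(-132) + I((7 - 3)*4, 192) = (66 - 132) + (-7 + 192) = -66 + 185 = 119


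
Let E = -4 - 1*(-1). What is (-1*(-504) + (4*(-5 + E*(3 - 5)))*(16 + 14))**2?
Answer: 389376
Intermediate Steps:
E = -3 (E = -4 + 1 = -3)
(-1*(-504) + (4*(-5 + E*(3 - 5)))*(16 + 14))**2 = (-1*(-504) + (4*(-5 - 3*(3 - 5)))*(16 + 14))**2 = (504 + (4*(-5 - 3*(-2)))*30)**2 = (504 + (4*(-5 + 6))*30)**2 = (504 + (4*1)*30)**2 = (504 + 4*30)**2 = (504 + 120)**2 = 624**2 = 389376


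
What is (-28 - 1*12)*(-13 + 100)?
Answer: -3480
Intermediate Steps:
(-28 - 1*12)*(-13 + 100) = (-28 - 12)*87 = -40*87 = -3480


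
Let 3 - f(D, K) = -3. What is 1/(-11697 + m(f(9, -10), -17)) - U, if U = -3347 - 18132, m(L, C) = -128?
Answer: 253989174/11825 ≈ 21479.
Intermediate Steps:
f(D, K) = 6 (f(D, K) = 3 - 1*(-3) = 3 + 3 = 6)
U = -21479
1/(-11697 + m(f(9, -10), -17)) - U = 1/(-11697 - 128) - 1*(-21479) = 1/(-11825) + 21479 = -1/11825 + 21479 = 253989174/11825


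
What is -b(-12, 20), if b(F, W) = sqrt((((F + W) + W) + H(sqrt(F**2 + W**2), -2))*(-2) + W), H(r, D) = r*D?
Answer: -2*sqrt(-9 + 4*sqrt(34)) ≈ -7.5694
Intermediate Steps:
H(r, D) = D*r
b(F, W) = sqrt(-3*W - 2*F + 4*sqrt(F**2 + W**2)) (b(F, W) = sqrt((((F + W) + W) - 2*sqrt(F**2 + W**2))*(-2) + W) = sqrt(((F + 2*W) - 2*sqrt(F**2 + W**2))*(-2) + W) = sqrt((F - 2*sqrt(F**2 + W**2) + 2*W)*(-2) + W) = sqrt((-4*W - 2*F + 4*sqrt(F**2 + W**2)) + W) = sqrt(-3*W - 2*F + 4*sqrt(F**2 + W**2)))
-b(-12, 20) = -sqrt(-3*20 - 2*(-12) + 4*sqrt((-12)**2 + 20**2)) = -sqrt(-60 + 24 + 4*sqrt(144 + 400)) = -sqrt(-60 + 24 + 4*sqrt(544)) = -sqrt(-60 + 24 + 4*(4*sqrt(34))) = -sqrt(-60 + 24 + 16*sqrt(34)) = -sqrt(-36 + 16*sqrt(34))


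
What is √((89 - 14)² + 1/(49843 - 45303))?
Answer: 19*√80291035/2270 ≈ 75.000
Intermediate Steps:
√((89 - 14)² + 1/(49843 - 45303)) = √(75² + 1/4540) = √(5625 + 1/4540) = √(25537501/4540) = 19*√80291035/2270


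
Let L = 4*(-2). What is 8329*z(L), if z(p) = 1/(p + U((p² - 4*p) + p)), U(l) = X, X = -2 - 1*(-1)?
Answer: -8329/9 ≈ -925.44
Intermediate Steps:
X = -1 (X = -2 + 1 = -1)
U(l) = -1
L = -8
z(p) = 1/(-1 + p) (z(p) = 1/(p - 1) = 1/(-1 + p))
8329*z(L) = 8329/(-1 - 8) = 8329/(-9) = 8329*(-⅑) = -8329/9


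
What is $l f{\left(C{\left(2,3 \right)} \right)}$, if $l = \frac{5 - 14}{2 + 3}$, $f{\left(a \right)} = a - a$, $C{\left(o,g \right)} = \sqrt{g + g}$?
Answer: $0$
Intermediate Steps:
$C{\left(o,g \right)} = \sqrt{2} \sqrt{g}$ ($C{\left(o,g \right)} = \sqrt{2 g} = \sqrt{2} \sqrt{g}$)
$f{\left(a \right)} = 0$
$l = - \frac{9}{5}$ ($l = \frac{5 - 14}{5} = \left(5 - 14\right) \frac{1}{5} = \left(-9\right) \frac{1}{5} = - \frac{9}{5} \approx -1.8$)
$l f{\left(C{\left(2,3 \right)} \right)} = \left(- \frac{9}{5}\right) 0 = 0$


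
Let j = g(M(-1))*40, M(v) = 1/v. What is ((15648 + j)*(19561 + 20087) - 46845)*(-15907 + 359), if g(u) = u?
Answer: -9620778053172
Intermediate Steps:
j = -40 (j = 40/(-1) = -1*40 = -40)
((15648 + j)*(19561 + 20087) - 46845)*(-15907 + 359) = ((15648 - 40)*(19561 + 20087) - 46845)*(-15907 + 359) = (15608*39648 - 46845)*(-15548) = (618825984 - 46845)*(-15548) = 618779139*(-15548) = -9620778053172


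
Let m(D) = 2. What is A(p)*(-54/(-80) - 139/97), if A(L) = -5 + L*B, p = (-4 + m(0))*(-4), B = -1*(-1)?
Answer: -8823/3880 ≈ -2.2740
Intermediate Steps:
B = 1
p = 8 (p = (-4 + 2)*(-4) = -2*(-4) = 8)
A(L) = -5 + L (A(L) = -5 + L*1 = -5 + L)
A(p)*(-54/(-80) - 139/97) = (-5 + 8)*(-54/(-80) - 139/97) = 3*(-54*(-1/80) - 139*1/97) = 3*(27/40 - 139/97) = 3*(-2941/3880) = -8823/3880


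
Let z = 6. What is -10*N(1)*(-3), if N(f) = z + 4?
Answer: 300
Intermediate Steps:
N(f) = 10 (N(f) = 6 + 4 = 10)
-10*N(1)*(-3) = -10*10*(-3) = -100*(-3) = 300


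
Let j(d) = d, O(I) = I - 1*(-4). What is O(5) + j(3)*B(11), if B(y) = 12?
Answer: 45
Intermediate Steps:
O(I) = 4 + I (O(I) = I + 4 = 4 + I)
O(5) + j(3)*B(11) = (4 + 5) + 3*12 = 9 + 36 = 45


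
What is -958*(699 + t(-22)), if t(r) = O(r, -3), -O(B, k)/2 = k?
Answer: -675390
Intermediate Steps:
O(B, k) = -2*k
t(r) = 6 (t(r) = -2*(-3) = 6)
-958*(699 + t(-22)) = -958*(699 + 6) = -958*705 = -675390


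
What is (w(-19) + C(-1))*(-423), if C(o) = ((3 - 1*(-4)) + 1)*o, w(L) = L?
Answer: 11421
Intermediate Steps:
C(o) = 8*o (C(o) = ((3 + 4) + 1)*o = (7 + 1)*o = 8*o)
(w(-19) + C(-1))*(-423) = (-19 + 8*(-1))*(-423) = (-19 - 8)*(-423) = -27*(-423) = 11421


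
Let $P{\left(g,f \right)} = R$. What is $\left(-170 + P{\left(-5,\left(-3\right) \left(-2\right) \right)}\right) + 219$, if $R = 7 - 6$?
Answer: $50$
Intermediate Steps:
$R = 1$
$P{\left(g,f \right)} = 1$
$\left(-170 + P{\left(-5,\left(-3\right) \left(-2\right) \right)}\right) + 219 = \left(-170 + 1\right) + 219 = -169 + 219 = 50$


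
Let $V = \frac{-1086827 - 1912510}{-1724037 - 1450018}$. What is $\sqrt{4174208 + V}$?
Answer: $\frac{\sqrt{42053590389076700735}}{3174055} \approx 2043.1$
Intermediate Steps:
$V = \frac{2999337}{3174055}$ ($V = - \frac{2999337}{-3174055} = \left(-2999337\right) \left(- \frac{1}{3174055}\right) = \frac{2999337}{3174055} \approx 0.94495$)
$\sqrt{4174208 + V} = \sqrt{4174208 + \frac{2999337}{3174055}} = \sqrt{\frac{13249168772777}{3174055}} = \frac{\sqrt{42053590389076700735}}{3174055}$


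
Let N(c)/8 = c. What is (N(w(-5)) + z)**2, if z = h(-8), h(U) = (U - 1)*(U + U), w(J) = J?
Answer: 10816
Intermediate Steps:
h(U) = 2*U*(-1 + U) (h(U) = (-1 + U)*(2*U) = 2*U*(-1 + U))
N(c) = 8*c
z = 144 (z = 2*(-8)*(-1 - 8) = 2*(-8)*(-9) = 144)
(N(w(-5)) + z)**2 = (8*(-5) + 144)**2 = (-40 + 144)**2 = 104**2 = 10816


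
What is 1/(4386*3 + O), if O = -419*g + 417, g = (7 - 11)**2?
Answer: 1/6871 ≈ 0.00014554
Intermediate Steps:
g = 16 (g = (-4)**2 = 16)
O = -6287 (O = -419*16 + 417 = -6704 + 417 = -6287)
1/(4386*3 + O) = 1/(4386*3 - 6287) = 1/(13158 - 6287) = 1/6871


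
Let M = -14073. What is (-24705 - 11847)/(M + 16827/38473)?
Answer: 2966804/1142223 ≈ 2.5974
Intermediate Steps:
(-24705 - 11847)/(M + 16827/38473) = (-24705 - 11847)/(-14073 + 16827/38473) = -36552/(-14073 + 16827*(1/38473)) = -36552/(-14073 + 213/487) = -36552/(-6853338/487) = -36552*(-487/6853338) = 2966804/1142223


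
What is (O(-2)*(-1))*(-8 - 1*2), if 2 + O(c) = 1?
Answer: -10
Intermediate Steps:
O(c) = -1 (O(c) = -2 + 1 = -1)
(O(-2)*(-1))*(-8 - 1*2) = (-1*(-1))*(-8 - 1*2) = 1*(-8 - 2) = 1*(-10) = -10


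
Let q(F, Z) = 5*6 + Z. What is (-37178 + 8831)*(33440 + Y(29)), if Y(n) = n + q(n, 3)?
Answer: -949681194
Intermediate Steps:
q(F, Z) = 30 + Z
Y(n) = 33 + n (Y(n) = n + (30 + 3) = n + 33 = 33 + n)
(-37178 + 8831)*(33440 + Y(29)) = (-37178 + 8831)*(33440 + (33 + 29)) = -28347*(33440 + 62) = -28347*33502 = -949681194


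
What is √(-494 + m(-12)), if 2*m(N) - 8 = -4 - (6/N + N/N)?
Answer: I*√1969/2 ≈ 22.187*I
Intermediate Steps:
m(N) = 3/2 - 3/N (m(N) = 4 + (-4 - (6/N + N/N))/2 = 4 + (-4 - (6/N + 1))/2 = 4 + (-4 - (1 + 6/N))/2 = 4 + (-4 + (-1 - 6/N))/2 = 4 + (-5 - 6/N)/2 = 4 + (-5/2 - 3/N) = 3/2 - 3/N)
√(-494 + m(-12)) = √(-494 + (3/2 - 3/(-12))) = √(-494 + (3/2 - 3*(-1/12))) = √(-494 + (3/2 + ¼)) = √(-494 + 7/4) = √(-1969/4) = I*√1969/2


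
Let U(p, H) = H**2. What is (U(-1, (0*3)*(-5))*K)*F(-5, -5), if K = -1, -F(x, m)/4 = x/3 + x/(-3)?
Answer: 0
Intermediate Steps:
F(x, m) = 0 (F(x, m) = -4*(x/3 + x/(-3)) = -4*(x*(1/3) + x*(-1/3)) = -4*(x/3 - x/3) = -4*0 = 0)
(U(-1, (0*3)*(-5))*K)*F(-5, -5) = (((0*3)*(-5))**2*(-1))*0 = ((0*(-5))**2*(-1))*0 = (0**2*(-1))*0 = (0*(-1))*0 = 0*0 = 0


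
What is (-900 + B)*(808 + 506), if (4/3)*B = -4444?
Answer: -5562162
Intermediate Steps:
B = -3333 (B = (¾)*(-4444) = -3333)
(-900 + B)*(808 + 506) = (-900 - 3333)*(808 + 506) = -4233*1314 = -5562162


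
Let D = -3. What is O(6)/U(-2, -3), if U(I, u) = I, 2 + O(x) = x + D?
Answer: -1/2 ≈ -0.50000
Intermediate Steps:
O(x) = -5 + x (O(x) = -2 + (x - 3) = -2 + (-3 + x) = -5 + x)
O(6)/U(-2, -3) = (-5 + 6)/(-2) = 1*(-1/2) = -1/2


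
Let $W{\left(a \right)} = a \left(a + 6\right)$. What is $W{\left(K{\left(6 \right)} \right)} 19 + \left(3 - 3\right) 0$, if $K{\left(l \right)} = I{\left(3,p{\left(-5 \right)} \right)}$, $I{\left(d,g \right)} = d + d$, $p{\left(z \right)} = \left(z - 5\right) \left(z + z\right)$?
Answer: $1368$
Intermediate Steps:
$p{\left(z \right)} = 2 z \left(-5 + z\right)$ ($p{\left(z \right)} = \left(-5 + z\right) 2 z = 2 z \left(-5 + z\right)$)
$I{\left(d,g \right)} = 2 d$
$K{\left(l \right)} = 6$ ($K{\left(l \right)} = 2 \cdot 3 = 6$)
$W{\left(a \right)} = a \left(6 + a\right)$
$W{\left(K{\left(6 \right)} \right)} 19 + \left(3 - 3\right) 0 = 6 \left(6 + 6\right) 19 + \left(3 - 3\right) 0 = 6 \cdot 12 \cdot 19 + 0 \cdot 0 = 72 \cdot 19 + 0 = 1368 + 0 = 1368$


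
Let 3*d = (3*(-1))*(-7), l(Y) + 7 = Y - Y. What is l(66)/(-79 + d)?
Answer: 7/72 ≈ 0.097222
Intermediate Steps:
l(Y) = -7 (l(Y) = -7 + (Y - Y) = -7 + 0 = -7)
d = 7 (d = ((3*(-1))*(-7))/3 = (-3*(-7))/3 = (⅓)*21 = 7)
l(66)/(-79 + d) = -7/(-79 + 7) = -7/(-72) = -1/72*(-7) = 7/72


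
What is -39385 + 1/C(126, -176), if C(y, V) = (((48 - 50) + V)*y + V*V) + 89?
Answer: -340168244/8637 ≈ -39385.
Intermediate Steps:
C(y, V) = 89 + V² + y*(-2 + V) (C(y, V) = ((-2 + V)*y + V²) + 89 = (y*(-2 + V) + V²) + 89 = (V² + y*(-2 + V)) + 89 = 89 + V² + y*(-2 + V))
-39385 + 1/C(126, -176) = -39385 + 1/(89 + (-176)² - 2*126 - 176*126) = -39385 + 1/(89 + 30976 - 252 - 22176) = -39385 + 1/8637 = -340168244/8637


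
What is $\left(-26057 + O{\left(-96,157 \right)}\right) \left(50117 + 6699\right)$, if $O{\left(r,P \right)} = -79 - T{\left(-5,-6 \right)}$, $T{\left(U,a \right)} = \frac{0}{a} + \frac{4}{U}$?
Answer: $- \frac{7424487616}{5} \approx -1.4849 \cdot 10^{9}$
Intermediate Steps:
$T{\left(U,a \right)} = \frac{4}{U}$ ($T{\left(U,a \right)} = 0 + \frac{4}{U} = \frac{4}{U}$)
$O{\left(r,P \right)} = - \frac{391}{5}$ ($O{\left(r,P \right)} = -79 - \frac{4}{-5} = -79 - 4 \left(- \frac{1}{5}\right) = -79 - - \frac{4}{5} = -79 + \frac{4}{5} = - \frac{391}{5}$)
$\left(-26057 + O{\left(-96,157 \right)}\right) \left(50117 + 6699\right) = \left(-26057 - \frac{391}{5}\right) \left(50117 + 6699\right) = \left(- \frac{130676}{5}\right) 56816 = - \frac{7424487616}{5}$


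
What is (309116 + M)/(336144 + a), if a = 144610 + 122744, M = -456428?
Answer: -24552/100583 ≈ -0.24410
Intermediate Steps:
a = 267354
(309116 + M)/(336144 + a) = (309116 - 456428)/(336144 + 267354) = -147312/603498 = -147312*1/603498 = -24552/100583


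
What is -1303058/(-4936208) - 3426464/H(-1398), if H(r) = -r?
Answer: -79773194969/32551032 ≈ -2450.7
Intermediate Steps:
-1303058/(-4936208) - 3426464/H(-1398) = -1303058/(-4936208) - 3426464/((-1*(-1398))) = -1303058*(-1/4936208) - 3426464/1398 = 12293/46568 - 3426464*1/1398 = 12293/46568 - 1713232/699 = -79773194969/32551032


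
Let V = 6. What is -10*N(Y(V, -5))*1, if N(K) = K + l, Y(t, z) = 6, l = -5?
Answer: -10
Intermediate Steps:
N(K) = -5 + K (N(K) = K - 5 = -5 + K)
-10*N(Y(V, -5))*1 = -10*(-5 + 6)*1 = -10*1*1 = -10*1 = -10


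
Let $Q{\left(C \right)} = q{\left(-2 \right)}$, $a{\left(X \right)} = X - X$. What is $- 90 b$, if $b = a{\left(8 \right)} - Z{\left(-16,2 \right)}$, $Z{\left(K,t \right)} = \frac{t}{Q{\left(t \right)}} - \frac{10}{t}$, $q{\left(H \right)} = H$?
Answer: $-540$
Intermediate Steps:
$a{\left(X \right)} = 0$
$Q{\left(C \right)} = -2$
$Z{\left(K,t \right)} = - \frac{10}{t} - \frac{t}{2}$ ($Z{\left(K,t \right)} = \frac{t}{-2} - \frac{10}{t} = t \left(- \frac{1}{2}\right) - \frac{10}{t} = - \frac{t}{2} - \frac{10}{t} = - \frac{10}{t} - \frac{t}{2}$)
$b = 6$ ($b = 0 - \left(- \frac{10}{2} - 1\right) = 0 - \left(\left(-10\right) \frac{1}{2} - 1\right) = 0 - \left(-5 - 1\right) = 0 - -6 = 0 + 6 = 6$)
$- 90 b = \left(-90\right) 6 = -540$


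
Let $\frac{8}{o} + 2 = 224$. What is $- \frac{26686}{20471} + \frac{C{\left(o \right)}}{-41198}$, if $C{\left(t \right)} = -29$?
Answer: $- \frac{99892379}{76669478} \approx -1.3029$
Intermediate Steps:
$o = \frac{4}{111}$ ($o = \frac{8}{-2 + 224} = \frac{8}{222} = 8 \cdot \frac{1}{222} = \frac{4}{111} \approx 0.036036$)
$- \frac{26686}{20471} + \frac{C{\left(o \right)}}{-41198} = - \frac{26686}{20471} - \frac{29}{-41198} = \left(-26686\right) \frac{1}{20471} - - \frac{29}{41198} = - \frac{2426}{1861} + \frac{29}{41198} = - \frac{99892379}{76669478}$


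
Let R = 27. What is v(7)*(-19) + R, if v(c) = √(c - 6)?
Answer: 8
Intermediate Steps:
v(c) = √(-6 + c)
v(7)*(-19) + R = √(-6 + 7)*(-19) + 27 = √1*(-19) + 27 = 1*(-19) + 27 = -19 + 27 = 8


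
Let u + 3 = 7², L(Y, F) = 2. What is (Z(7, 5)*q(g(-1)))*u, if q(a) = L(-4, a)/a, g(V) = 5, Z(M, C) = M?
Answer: 644/5 ≈ 128.80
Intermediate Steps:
u = 46 (u = -3 + 7² = -3 + 49 = 46)
q(a) = 2/a
(Z(7, 5)*q(g(-1)))*u = (7*(2/5))*46 = (7*(2*(⅕)))*46 = (7*(⅖))*46 = (14/5)*46 = 644/5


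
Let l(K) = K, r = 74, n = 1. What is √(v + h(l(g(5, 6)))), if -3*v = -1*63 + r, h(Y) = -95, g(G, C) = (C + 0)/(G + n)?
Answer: 2*I*√222/3 ≈ 9.9331*I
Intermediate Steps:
g(G, C) = C/(1 + G) (g(G, C) = (C + 0)/(G + 1) = C/(1 + G))
v = -11/3 (v = -(-1*63 + 74)/3 = -(-63 + 74)/3 = -⅓*11 = -11/3 ≈ -3.6667)
√(v + h(l(g(5, 6)))) = √(-11/3 - 95) = √(-296/3) = 2*I*√222/3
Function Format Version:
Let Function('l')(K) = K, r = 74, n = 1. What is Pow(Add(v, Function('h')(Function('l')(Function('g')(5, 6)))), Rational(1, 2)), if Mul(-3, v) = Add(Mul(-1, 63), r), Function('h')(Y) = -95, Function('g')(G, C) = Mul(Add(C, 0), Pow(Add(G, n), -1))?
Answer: Mul(Rational(2, 3), I, Pow(222, Rational(1, 2))) ≈ Mul(9.9331, I)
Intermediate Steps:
Function('g')(G, C) = Mul(C, Pow(Add(1, G), -1)) (Function('g')(G, C) = Mul(Add(C, 0), Pow(Add(G, 1), -1)) = Mul(C, Pow(Add(1, G), -1)))
v = Rational(-11, 3) (v = Mul(Rational(-1, 3), Add(Mul(-1, 63), 74)) = Mul(Rational(-1, 3), Add(-63, 74)) = Mul(Rational(-1, 3), 11) = Rational(-11, 3) ≈ -3.6667)
Pow(Add(v, Function('h')(Function('l')(Function('g')(5, 6)))), Rational(1, 2)) = Pow(Add(Rational(-11, 3), -95), Rational(1, 2)) = Pow(Rational(-296, 3), Rational(1, 2)) = Mul(Rational(2, 3), I, Pow(222, Rational(1, 2)))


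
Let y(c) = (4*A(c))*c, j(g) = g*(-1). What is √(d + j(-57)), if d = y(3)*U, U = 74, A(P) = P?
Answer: √2721 ≈ 52.163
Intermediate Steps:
j(g) = -g
y(c) = 4*c² (y(c) = (4*c)*c = 4*c²)
d = 2664 (d = (4*3²)*74 = (4*9)*74 = 36*74 = 2664)
√(d + j(-57)) = √(2664 - 1*(-57)) = √(2664 + 57) = √2721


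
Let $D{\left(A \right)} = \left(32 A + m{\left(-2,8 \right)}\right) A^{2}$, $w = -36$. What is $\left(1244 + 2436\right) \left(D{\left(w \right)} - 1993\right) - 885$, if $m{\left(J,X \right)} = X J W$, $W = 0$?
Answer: $-5501545685$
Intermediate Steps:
$m{\left(J,X \right)} = 0$ ($m{\left(J,X \right)} = X J 0 = J X 0 = 0$)
$D{\left(A \right)} = 32 A^{3}$ ($D{\left(A \right)} = \left(32 A + 0\right) A^{2} = 32 A A^{2} = 32 A^{3}$)
$\left(1244 + 2436\right) \left(D{\left(w \right)} - 1993\right) - 885 = \left(1244 + 2436\right) \left(32 \left(-36\right)^{3} - 1993\right) - 885 = 3680 \left(32 \left(-46656\right) - 1993\right) - 885 = 3680 \left(-1492992 - 1993\right) - 885 = 3680 \left(-1494985\right) - 885 = -5501544800 - 885 = -5501545685$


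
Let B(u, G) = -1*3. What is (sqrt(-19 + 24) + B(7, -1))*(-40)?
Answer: 120 - 40*sqrt(5) ≈ 30.557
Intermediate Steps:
B(u, G) = -3
(sqrt(-19 + 24) + B(7, -1))*(-40) = (sqrt(-19 + 24) - 3)*(-40) = (sqrt(5) - 3)*(-40) = (-3 + sqrt(5))*(-40) = 120 - 40*sqrt(5)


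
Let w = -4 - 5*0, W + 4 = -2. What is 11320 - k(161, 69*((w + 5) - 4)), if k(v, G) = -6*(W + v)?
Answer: 12250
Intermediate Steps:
W = -6 (W = -4 - 2 = -6)
w = -4 (w = -4 + 0 = -4)
k(v, G) = 36 - 6*v (k(v, G) = -6*(-6 + v) = 36 - 6*v)
11320 - k(161, 69*((w + 5) - 4)) = 11320 - (36 - 6*161) = 11320 - (36 - 966) = 11320 - 1*(-930) = 11320 + 930 = 12250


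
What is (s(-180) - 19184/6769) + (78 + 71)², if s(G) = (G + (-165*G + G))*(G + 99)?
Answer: -15936539875/6769 ≈ -2.3543e+6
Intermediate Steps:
s(G) = -163*G*(99 + G) (s(G) = (G - 164*G)*(99 + G) = (-163*G)*(99 + G) = -163*G*(99 + G))
(s(-180) - 19184/6769) + (78 + 71)² = (-163*(-180)*(99 - 180) - 19184/6769) + (78 + 71)² = (-163*(-180)*(-81) - 19184*1/6769) + 149² = (-2376540 - 19184/6769) + 22201 = -16086818444/6769 + 22201 = -15936539875/6769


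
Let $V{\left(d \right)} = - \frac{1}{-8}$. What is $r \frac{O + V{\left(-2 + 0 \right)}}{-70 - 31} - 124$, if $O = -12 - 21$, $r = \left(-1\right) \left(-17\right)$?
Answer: $- \frac{95721}{808} \approx -118.47$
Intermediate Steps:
$V{\left(d \right)} = \frac{1}{8}$ ($V{\left(d \right)} = \left(-1\right) \left(- \frac{1}{8}\right) = \frac{1}{8}$)
$r = 17$
$O = -33$ ($O = -12 - 21 = -33$)
$r \frac{O + V{\left(-2 + 0 \right)}}{-70 - 31} - 124 = 17 \frac{-33 + \frac{1}{8}}{-70 - 31} - 124 = 17 \left(- \frac{263}{8 \left(-101\right)}\right) - 124 = 17 \left(\left(- \frac{263}{8}\right) \left(- \frac{1}{101}\right)\right) - 124 = 17 \cdot \frac{263}{808} - 124 = \frac{4471}{808} - 124 = - \frac{95721}{808}$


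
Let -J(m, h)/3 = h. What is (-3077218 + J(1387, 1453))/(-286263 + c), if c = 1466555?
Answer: -3081577/1180292 ≈ -2.6109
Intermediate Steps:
J(m, h) = -3*h
(-3077218 + J(1387, 1453))/(-286263 + c) = (-3077218 - 3*1453)/(-286263 + 1466555) = (-3077218 - 4359)/1180292 = -3081577*1/1180292 = -3081577/1180292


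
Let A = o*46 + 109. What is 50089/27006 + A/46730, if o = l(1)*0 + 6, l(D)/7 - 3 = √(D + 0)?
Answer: 117552814/63099519 ≈ 1.8630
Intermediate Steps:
l(D) = 21 + 7*√D (l(D) = 21 + 7*√(D + 0) = 21 + 7*√D)
o = 6 (o = (21 + 7*√1)*0 + 6 = (21 + 7*1)*0 + 6 = (21 + 7)*0 + 6 = 28*0 + 6 = 0 + 6 = 6)
A = 385 (A = 6*46 + 109 = 276 + 109 = 385)
50089/27006 + A/46730 = 50089/27006 + 385/46730 = 50089*(1/27006) + 385*(1/46730) = 50089/27006 + 77/9346 = 117552814/63099519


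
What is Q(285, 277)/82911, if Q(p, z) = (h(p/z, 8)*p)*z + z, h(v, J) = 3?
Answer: 237112/82911 ≈ 2.8598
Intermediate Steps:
Q(p, z) = z + 3*p*z (Q(p, z) = (3*p)*z + z = 3*p*z + z = z + 3*p*z)
Q(285, 277)/82911 = (277*(1 + 3*285))/82911 = (277*(1 + 855))*(1/82911) = (277*856)*(1/82911) = 237112*(1/82911) = 237112/82911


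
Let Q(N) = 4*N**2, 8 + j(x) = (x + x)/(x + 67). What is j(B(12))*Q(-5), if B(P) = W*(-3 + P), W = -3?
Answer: -935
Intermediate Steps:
B(P) = 9 - 3*P (B(P) = -3*(-3 + P) = 9 - 3*P)
j(x) = -8 + 2*x/(67 + x) (j(x) = -8 + (x + x)/(x + 67) = -8 + (2*x)/(67 + x) = -8 + 2*x/(67 + x))
j(B(12))*Q(-5) = (2*(-268 - 3*(9 - 3*12))/(67 + (9 - 3*12)))*(4*(-5)**2) = (2*(-268 - 3*(9 - 36))/(67 + (9 - 36)))*(4*25) = (2*(-268 - 3*(-27))/(67 - 27))*100 = (2*(-268 + 81)/40)*100 = (2*(1/40)*(-187))*100 = -187/20*100 = -935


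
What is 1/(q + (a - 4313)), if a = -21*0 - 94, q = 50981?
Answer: 1/46574 ≈ 2.1471e-5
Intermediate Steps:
a = -94 (a = 0 - 94 = -94)
1/(q + (a - 4313)) = 1/(50981 + (-94 - 4313)) = 1/(50981 - 4407) = 1/46574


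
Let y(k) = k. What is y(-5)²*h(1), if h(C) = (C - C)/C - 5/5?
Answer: -25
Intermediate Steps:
h(C) = -1 (h(C) = 0/C - 5*⅕ = 0 - 1 = -1)
y(-5)²*h(1) = (-5)²*(-1) = 25*(-1) = -25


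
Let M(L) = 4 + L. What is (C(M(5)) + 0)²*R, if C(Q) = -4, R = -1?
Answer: -16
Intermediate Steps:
(C(M(5)) + 0)²*R = (-4 + 0)²*(-1) = (-4)²*(-1) = 16*(-1) = -16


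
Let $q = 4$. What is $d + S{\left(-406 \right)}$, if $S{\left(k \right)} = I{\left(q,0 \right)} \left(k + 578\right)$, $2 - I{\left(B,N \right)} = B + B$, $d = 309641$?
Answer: $308609$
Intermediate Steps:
$I{\left(B,N \right)} = 2 - 2 B$ ($I{\left(B,N \right)} = 2 - \left(B + B\right) = 2 - 2 B$)
$S{\left(k \right)} = -3468 - 6 k$ ($S{\left(k \right)} = \left(2 - 8\right) \left(k + 578\right) = \left(2 - 8\right) \left(578 + k\right) = - 6 \left(578 + k\right) = -3468 - 6 k$)
$d + S{\left(-406 \right)} = 309641 - 1032 = 308609$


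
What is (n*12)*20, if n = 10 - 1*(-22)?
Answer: 7680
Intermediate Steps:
n = 32 (n = 10 + 22 = 32)
(n*12)*20 = (32*12)*20 = 384*20 = 7680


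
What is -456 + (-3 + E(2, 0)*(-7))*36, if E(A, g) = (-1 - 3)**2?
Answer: -4596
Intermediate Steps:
E(A, g) = 16 (E(A, g) = (-4)**2 = 16)
-456 + (-3 + E(2, 0)*(-7))*36 = -456 + (-3 + 16*(-7))*36 = -456 + (-3 - 112)*36 = -456 - 115*36 = -456 - 4140 = -4596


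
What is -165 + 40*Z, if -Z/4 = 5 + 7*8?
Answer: -9925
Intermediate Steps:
Z = -244 (Z = -4*(5 + 7*8) = -4*(5 + 56) = -4*61 = -244)
-165 + 40*Z = -165 + 40*(-244) = -165 - 9760 = -9925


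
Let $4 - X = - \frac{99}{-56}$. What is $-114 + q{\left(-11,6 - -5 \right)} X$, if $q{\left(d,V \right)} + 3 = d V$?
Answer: $- \frac{5471}{14} \approx -390.79$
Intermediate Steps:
$q{\left(d,V \right)} = -3 + V d$ ($q{\left(d,V \right)} = -3 + d V = -3 + V d$)
$X = \frac{125}{56}$ ($X = 4 - - \frac{99}{-56} = 4 - \left(-99\right) \left(- \frac{1}{56}\right) = 4 - \frac{99}{56} = \frac{125}{56} \approx 2.2321$)
$-114 + q{\left(-11,6 - -5 \right)} X = -114 + \left(-3 + \left(6 - -5\right) \left(-11\right)\right) \frac{125}{56} = -114 + \left(-3 + \left(6 + 5\right) \left(-11\right)\right) \frac{125}{56} = -114 + \left(-3 + 11 \left(-11\right)\right) \frac{125}{56} = -114 + \left(-3 - 121\right) \frac{125}{56} = -114 - \frac{3875}{14} = - \frac{5471}{14}$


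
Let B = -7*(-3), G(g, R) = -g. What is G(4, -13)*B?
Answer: -84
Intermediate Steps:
B = 21
G(4, -13)*B = -1*4*21 = -4*21 = -84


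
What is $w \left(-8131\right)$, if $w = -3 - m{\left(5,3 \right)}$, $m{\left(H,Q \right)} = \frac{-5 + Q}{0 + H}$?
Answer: $\frac{105703}{5} \approx 21141.0$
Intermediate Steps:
$m{\left(H,Q \right)} = \frac{-5 + Q}{H}$
$w = - \frac{13}{5}$ ($w = -3 - \frac{-5 + 3}{5} = -3 - \frac{1}{5} \left(-2\right) = -3 - - \frac{2}{5} = -3 + \frac{2}{5} = - \frac{13}{5} \approx -2.6$)
$w \left(-8131\right) = \left(- \frac{13}{5}\right) \left(-8131\right) = \frac{105703}{5}$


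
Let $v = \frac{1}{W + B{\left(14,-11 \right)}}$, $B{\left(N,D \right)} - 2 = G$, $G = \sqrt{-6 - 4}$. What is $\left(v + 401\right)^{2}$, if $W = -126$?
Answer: $\frac{39877846 \sqrt{10} + 2470768719 i}{2 \left(124 \sqrt{10} + 7683 i\right)} \approx 1.6079 \cdot 10^{5} - 0.16483 i$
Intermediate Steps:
$G = i \sqrt{10}$ ($G = \sqrt{-10} = i \sqrt{10} \approx 3.1623 i$)
$B{\left(N,D \right)} = 2 + i \sqrt{10}$
$v = \frac{1}{-124 + i \sqrt{10}}$ ($v = \frac{1}{-126 + \left(2 + i \sqrt{10}\right)} = \frac{1}{-124 + i \sqrt{10}} \approx -0.0080593 - 0.0002055 i$)
$\left(v + 401\right)^{2} = \left(\left(- \frac{62}{7693} - \frac{i \sqrt{10}}{15386}\right) + 401\right)^{2} = \left(\frac{3084831}{7693} - \frac{i \sqrt{10}}{15386}\right)^{2}$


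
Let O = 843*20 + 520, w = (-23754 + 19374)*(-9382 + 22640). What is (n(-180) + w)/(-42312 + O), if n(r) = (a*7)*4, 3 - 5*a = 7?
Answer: 72587578/31165 ≈ 2329.1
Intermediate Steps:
a = -⅘ (a = ⅗ - ⅕*7 = ⅗ - 7/5 = -⅘ ≈ -0.80000)
w = -58070040 (w = -4380*13258 = -58070040)
O = 17380 (O = 16860 + 520 = 17380)
n(r) = -112/5 (n(r) = -⅘*7*4 = -28/5*4 = -112/5)
(n(-180) + w)/(-42312 + O) = (-112/5 - 58070040)/(-42312 + 17380) = -290350312/5/(-24932) = -290350312/5*(-1/24932) = 72587578/31165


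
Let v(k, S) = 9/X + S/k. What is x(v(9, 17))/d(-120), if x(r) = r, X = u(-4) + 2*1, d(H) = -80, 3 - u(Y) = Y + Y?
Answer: -151/4680 ≈ -0.032265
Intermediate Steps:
u(Y) = 3 - 2*Y (u(Y) = 3 - (Y + Y) = 3 - 2*Y)
X = 13 (X = (3 - 2*(-4)) + 2*1 = (3 + 8) + 2 = 11 + 2 = 13)
v(k, S) = 9/13 + S/k
x(v(9, 17))/d(-120) = (9/13 + 17/9)/(-80) = (9/13 + 17*(⅑))*(-1/80) = (9/13 + 17/9)*(-1/80) = (302/117)*(-1/80) = -151/4680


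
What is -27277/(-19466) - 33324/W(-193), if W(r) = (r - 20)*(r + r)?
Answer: 265662567/266742598 ≈ 0.99595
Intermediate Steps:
W(r) = 2*r*(-20 + r) (W(r) = (-20 + r)*(2*r) = 2*r*(-20 + r))
-27277/(-19466) - 33324/W(-193) = -27277/(-19466) - 33324*(-1/(386*(-20 - 193))) = -27277*(-1/19466) - 33324/(2*(-193)*(-213)) = 27277/19466 - 33324/82218 = 27277/19466 - 33324*1/82218 = 27277/19466 - 5554/13703 = 265662567/266742598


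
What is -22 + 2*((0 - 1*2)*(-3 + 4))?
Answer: -26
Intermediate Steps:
-22 + 2*((0 - 1*2)*(-3 + 4)) = -22 + 2*((0 - 2)*1) = -22 + 2*(-2*1) = -22 + 2*(-2) = -22 - 4 = -26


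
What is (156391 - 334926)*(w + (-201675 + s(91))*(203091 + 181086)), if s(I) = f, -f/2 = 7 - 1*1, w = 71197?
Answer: 13833505139496070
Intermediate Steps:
f = -12 (f = -2*(7 - 1*1) = -2*(7 - 1) = -2*6 = -12)
s(I) = -12
(156391 - 334926)*(w + (-201675 + s(91))*(203091 + 181086)) = (156391 - 334926)*(71197 + (-201675 - 12)*(203091 + 181086)) = -178535*(71197 - 201687*384177) = -178535*(71197 - 77483506599) = -178535*(-77483435402) = 13833505139496070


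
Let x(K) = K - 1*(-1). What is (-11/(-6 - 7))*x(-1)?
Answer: 0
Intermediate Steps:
x(K) = 1 + K (x(K) = K + 1 = 1 + K)
(-11/(-6 - 7))*x(-1) = (-11/(-6 - 7))*(1 - 1) = -11/(-13)*0 = -11*(-1/13)*0 = (11/13)*0 = 0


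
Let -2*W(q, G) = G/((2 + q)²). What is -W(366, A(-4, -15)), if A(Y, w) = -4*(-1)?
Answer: 1/67712 ≈ 1.4768e-5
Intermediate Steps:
A(Y, w) = 4
W(q, G) = -G/(2*(2 + q)²) (W(q, G) = -G/(2*((2 + q)²)) = -G/(2*(2 + q)²))
-W(366, A(-4, -15)) = -(-1)*4/(2*(2 + 366)²) = -(-1)*4/(2*368²) = -(-1)*4/(2*135424) = -1*(-1/67712) = 1/67712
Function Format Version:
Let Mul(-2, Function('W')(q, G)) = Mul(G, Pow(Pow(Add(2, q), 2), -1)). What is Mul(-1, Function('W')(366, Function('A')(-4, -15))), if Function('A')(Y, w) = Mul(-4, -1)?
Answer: Rational(1, 67712) ≈ 1.4768e-5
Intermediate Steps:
Function('A')(Y, w) = 4
Function('W')(q, G) = Mul(Rational(-1, 2), G, Pow(Add(2, q), -2)) (Function('W')(q, G) = Mul(Rational(-1, 2), Mul(G, Pow(Pow(Add(2, q), 2), -1))) = Mul(Rational(-1, 2), Mul(G, Pow(Add(2, q), -2))) = Mul(Rational(-1, 2), G, Pow(Add(2, q), -2)))
Mul(-1, Function('W')(366, Function('A')(-4, -15))) = Mul(-1, Mul(Rational(-1, 2), 4, Pow(Add(2, 366), -2))) = Mul(-1, Mul(Rational(-1, 2), 4, Pow(368, -2))) = Mul(-1, Mul(Rational(-1, 2), 4, Rational(1, 135424))) = Mul(-1, Rational(-1, 67712)) = Rational(1, 67712)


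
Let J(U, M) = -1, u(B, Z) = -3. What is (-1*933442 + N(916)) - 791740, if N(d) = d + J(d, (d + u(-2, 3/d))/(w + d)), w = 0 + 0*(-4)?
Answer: -1724267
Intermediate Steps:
w = 0 (w = 0 + 0 = 0)
N(d) = -1 + d (N(d) = d - 1 = -1 + d)
(-1*933442 + N(916)) - 791740 = (-1*933442 + (-1 + 916)) - 791740 = (-933442 + 915) - 791740 = -932527 - 791740 = -1724267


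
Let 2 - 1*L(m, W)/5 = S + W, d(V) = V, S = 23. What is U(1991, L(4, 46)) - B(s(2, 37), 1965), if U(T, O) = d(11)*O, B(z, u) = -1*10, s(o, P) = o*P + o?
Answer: -3675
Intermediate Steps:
L(m, W) = -105 - 5*W (L(m, W) = 10 - 5*(23 + W) = 10 + (-115 - 5*W) = -105 - 5*W)
s(o, P) = o + P*o (s(o, P) = P*o + o = o + P*o)
B(z, u) = -10
U(T, O) = 11*O
U(1991, L(4, 46)) - B(s(2, 37), 1965) = 11*(-105 - 5*46) - 1*(-10) = 11*(-105 - 230) + 10 = 11*(-335) + 10 = -3685 + 10 = -3675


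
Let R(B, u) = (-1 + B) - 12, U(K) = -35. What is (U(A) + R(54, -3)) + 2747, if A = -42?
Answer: 2753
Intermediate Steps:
R(B, u) = -13 + B
(U(A) + R(54, -3)) + 2747 = (-35 + (-13 + 54)) + 2747 = (-35 + 41) + 2747 = 6 + 2747 = 2753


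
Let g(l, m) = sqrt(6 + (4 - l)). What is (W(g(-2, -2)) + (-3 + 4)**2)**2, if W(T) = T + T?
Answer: 49 + 8*sqrt(3) ≈ 62.856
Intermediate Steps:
g(l, m) = sqrt(10 - l)
W(T) = 2*T
(W(g(-2, -2)) + (-3 + 4)**2)**2 = (2*sqrt(10 - 1*(-2)) + (-3 + 4)**2)**2 = (2*sqrt(10 + 2) + 1**2)**2 = (2*sqrt(12) + 1)**2 = (2*(2*sqrt(3)) + 1)**2 = (4*sqrt(3) + 1)**2 = (1 + 4*sqrt(3))**2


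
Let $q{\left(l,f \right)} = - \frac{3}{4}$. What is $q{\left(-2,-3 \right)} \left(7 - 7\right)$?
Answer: $0$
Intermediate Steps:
$q{\left(l,f \right)} = - \frac{3}{4}$ ($q{\left(l,f \right)} = \left(-3\right) \frac{1}{4} = - \frac{3}{4}$)
$q{\left(-2,-3 \right)} \left(7 - 7\right) = - \frac{3 \left(7 - 7\right)}{4} = \left(- \frac{3}{4}\right) 0 = 0$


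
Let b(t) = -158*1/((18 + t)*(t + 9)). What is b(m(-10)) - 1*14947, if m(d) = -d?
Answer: -3975981/266 ≈ -14947.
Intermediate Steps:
b(t) = -158/((9 + t)*(18 + t)) (b(t) = -158*1/((9 + t)*(18 + t)) = -158/((9 + t)*(18 + t)))
b(m(-10)) - 1*14947 = -158/(162 + (-1*(-10))² + 27*(-1*(-10))) - 1*14947 = -158/(162 + 10² + 27*10) - 14947 = -158/(162 + 100 + 270) - 14947 = -158/532 - 14947 = -158*1/532 - 14947 = -79/266 - 14947 = -3975981/266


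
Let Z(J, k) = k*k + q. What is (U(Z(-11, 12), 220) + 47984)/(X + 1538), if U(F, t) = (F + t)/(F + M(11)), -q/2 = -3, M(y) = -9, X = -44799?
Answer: -6766114/6099801 ≈ -1.1092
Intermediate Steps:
q = 6 (q = -2*(-3) = 6)
Z(J, k) = 6 + k² (Z(J, k) = k*k + 6 = k² + 6 = 6 + k²)
U(F, t) = (F + t)/(-9 + F) (U(F, t) = (F + t)/(F - 9) = (F + t)/(-9 + F))
(U(Z(-11, 12), 220) + 47984)/(X + 1538) = (((6 + 12²) + 220)/(-9 + (6 + 12²)) + 47984)/(-44799 + 1538) = (((6 + 144) + 220)/(-9 + (6 + 144)) + 47984)/(-43261) = ((150 + 220)/(-9 + 150) + 47984)*(-1/43261) = (370/141 + 47984)*(-1/43261) = (6766114/141)*(-1/43261) = -6766114/6099801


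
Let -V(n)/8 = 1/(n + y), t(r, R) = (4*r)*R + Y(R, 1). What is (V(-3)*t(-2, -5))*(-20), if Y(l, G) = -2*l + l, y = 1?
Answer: -3600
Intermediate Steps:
Y(l, G) = -l
t(r, R) = -R + 4*R*r (t(r, R) = (4*r)*R - R = 4*R*r - R = -R + 4*R*r)
V(n) = -8/(1 + n) (V(n) = -8/(n + 1) = -8/(1 + n))
(V(-3)*t(-2, -5))*(-20) = ((-8/(1 - 3))*(-5*(-1 + 4*(-2))))*(-20) = ((-8/(-2))*(-5*(-1 - 8)))*(-20) = ((-8*(-½))*(-5*(-9)))*(-20) = (4*45)*(-20) = 180*(-20) = -3600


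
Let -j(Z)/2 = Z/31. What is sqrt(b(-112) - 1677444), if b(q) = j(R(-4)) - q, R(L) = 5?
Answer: 9*I*sqrt(19900202)/31 ≈ 1295.1*I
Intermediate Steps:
j(Z) = -2*Z/31
b(q) = -10/31 - q (b(q) = -2/31*5 - q = -10/31 - q)
sqrt(b(-112) - 1677444) = sqrt((-10/31 - 1*(-112)) - 1677444) = sqrt((-10/31 + 112) - 1677444) = sqrt(3462/31 - 1677444) = sqrt(-51997302/31) = 9*I*sqrt(19900202)/31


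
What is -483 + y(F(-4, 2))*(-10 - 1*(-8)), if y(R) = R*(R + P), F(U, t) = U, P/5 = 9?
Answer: -155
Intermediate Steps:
P = 45 (P = 5*9 = 45)
y(R) = R*(45 + R) (y(R) = R*(R + 45) = R*(45 + R))
-483 + y(F(-4, 2))*(-10 - 1*(-8)) = -483 + (-4*(45 - 4))*(-10 - 1*(-8)) = -483 + (-4*41)*(-10 + 8) = -483 - 164*(-2) = -483 + 328 = -155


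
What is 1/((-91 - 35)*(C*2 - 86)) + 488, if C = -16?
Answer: 7255585/14868 ≈ 488.00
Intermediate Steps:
1/((-91 - 35)*(C*2 - 86)) + 488 = 1/((-91 - 35)*(-16*2 - 86)) + 488 = 1/(-126*(-32 - 86)) + 488 = 1/(-126*(-118)) + 488 = 1/14868 + 488 = 7255585/14868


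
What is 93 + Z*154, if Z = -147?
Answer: -22545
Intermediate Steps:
93 + Z*154 = 93 - 147*154 = 93 - 22638 = -22545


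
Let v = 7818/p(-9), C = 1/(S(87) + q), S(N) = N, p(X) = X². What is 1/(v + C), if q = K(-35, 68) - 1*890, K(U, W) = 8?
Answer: 7155/690581 ≈ 0.010361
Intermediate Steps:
q = -882 (q = 8 - 1*890 = 8 - 890 = -882)
C = -1/795 (C = 1/(87 - 882) = 1/(-795) = -1/795 ≈ -0.0012579)
v = 2606/27 (v = 7818/((-9)²) = 7818/81 = 7818*(1/81) = 2606/27 ≈ 96.519)
1/(v + C) = 1/(2606/27 - 1/795) = 1/(690581/7155) = 7155/690581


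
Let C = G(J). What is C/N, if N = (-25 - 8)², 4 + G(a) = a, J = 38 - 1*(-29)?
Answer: 7/121 ≈ 0.057851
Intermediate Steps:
J = 67 (J = 38 + 29 = 67)
G(a) = -4 + a
C = 63 (C = -4 + 67 = 63)
N = 1089 (N = (-33)² = 1089)
C/N = 63/1089 = 63*(1/1089) = 7/121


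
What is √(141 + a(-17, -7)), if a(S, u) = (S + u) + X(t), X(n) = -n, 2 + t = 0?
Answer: √119 ≈ 10.909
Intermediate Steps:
t = -2 (t = -2 + 0 = -2)
a(S, u) = 2 + S + u (a(S, u) = (S + u) - 1*(-2) = (S + u) + 2 = 2 + S + u)
√(141 + a(-17, -7)) = √(141 + (2 - 17 - 7)) = √(141 - 22) = √119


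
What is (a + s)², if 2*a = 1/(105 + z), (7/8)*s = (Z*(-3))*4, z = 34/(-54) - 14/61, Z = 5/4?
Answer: 1693591713999441/5766145638400 ≈ 293.71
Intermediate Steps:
Z = 5/4 (Z = 5*(¼) = 5/4 ≈ 1.2500)
z = -1415/1647 (z = 34*(-1/54) - 14*1/61 = -17/27 - 14/61 = -1415/1647 ≈ -0.85914)
s = -120/7 (s = 8*(((5/4)*(-3))*4)/7 = 8*(-15/4*4)/7 = (8/7)*(-15) = -120/7 ≈ -17.143)
a = 1647/343040 (a = 1/(2*(105 - 1415/1647)) = 1/(2*(171520/1647)) = (½)*(1647/171520) = 1647/343040 ≈ 0.0048012)
(a + s)² = (1647/343040 - 120/7)² = (-41153271/2401280)² = 1693591713999441/5766145638400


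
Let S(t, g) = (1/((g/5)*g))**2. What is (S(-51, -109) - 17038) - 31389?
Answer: -6835866262722/141158161 ≈ -48427.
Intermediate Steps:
S(t, g) = 25/g**4 (S(t, g) = (1/((g*(1/5))*g))**2 = (1/((g/5)*g))**2 = (1/(g**2/5))**2 = (5/g**2)**2 = 25/g**4)
(S(-51, -109) - 17038) - 31389 = (25/(-109)**4 - 17038) - 31389 = (25*(1/141158161) - 17038) - 31389 = (25/141158161 - 17038) - 31389 = -2405052747093/141158161 - 31389 = -6835866262722/141158161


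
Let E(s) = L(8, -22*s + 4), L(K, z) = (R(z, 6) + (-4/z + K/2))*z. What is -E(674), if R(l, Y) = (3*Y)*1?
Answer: 326132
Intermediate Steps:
R(l, Y) = 3*Y
L(K, z) = z*(18 + K/2 - 4/z) (L(K, z) = (3*6 + (-4/z + K/2))*z = (18 + (-4/z + K*(½)))*z = (18 + (-4/z + K/2))*z = (18 + (K/2 - 4/z))*z = (18 + K/2 - 4/z)*z = z*(18 + K/2 - 4/z))
E(s) = 84 - 484*s (E(s) = -4 + 18*(-22*s + 4) + (½)*8*(-22*s + 4) = -4 + 18*(4 - 22*s) + (½)*8*(4 - 22*s) = -4 + (72 - 396*s) + (16 - 88*s) = 84 - 484*s)
-E(674) = -(84 - 484*674) = -(84 - 326216) = -1*(-326132) = 326132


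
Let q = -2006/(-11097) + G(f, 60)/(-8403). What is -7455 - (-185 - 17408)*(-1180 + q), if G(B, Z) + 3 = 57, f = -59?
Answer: -645405092202335/31082697 ≈ -2.0764e+7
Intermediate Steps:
G(B, Z) = 54 (G(B, Z) = -3 + 57 = 54)
q = 5419060/31082697 (q = -2006/(-11097) + 54/(-8403) = -2006*(-1/11097) + 54*(-1/8403) = 2006/11097 - 18/2801 = 5419060/31082697 ≈ 0.17434)
-7455 - (-185 - 17408)*(-1180 + q) = -7455 - (-185 - 17408)*(-1180 + 5419060/31082697) = -7455 - (-17593)*(-36672163400)/31082697 = -7455 - 1*645173370696200/31082697 = -7455 - 645173370696200/31082697 = -645405092202335/31082697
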